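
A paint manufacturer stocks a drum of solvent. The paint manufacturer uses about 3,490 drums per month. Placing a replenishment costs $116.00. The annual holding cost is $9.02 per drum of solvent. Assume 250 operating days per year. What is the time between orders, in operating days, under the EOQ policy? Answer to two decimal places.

Annual demand D = 3,490 × 12 = 41,880.
Q* = √(2DS/H) = √(2 × 41,880 × 116 / 9.02) ≈ 1037.87.
Cycle time = Q*/D × 250 = 1037.87 / 41,880 × 250 ≈ 6.196 days.

T ≈ 6.20 days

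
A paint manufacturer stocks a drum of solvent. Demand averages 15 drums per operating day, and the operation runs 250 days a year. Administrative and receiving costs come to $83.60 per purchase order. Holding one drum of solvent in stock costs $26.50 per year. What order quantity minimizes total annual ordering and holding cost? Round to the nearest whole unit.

Q* ≈ 154 drums

Annual demand D = 15 × 250 = 3,750.
EOQ = √(2DS / H) = √(2 × 3,750 × 83.6 / 26.5).
= √(627,000 / 26.5) = √23,660.3774 ≈ 153.819.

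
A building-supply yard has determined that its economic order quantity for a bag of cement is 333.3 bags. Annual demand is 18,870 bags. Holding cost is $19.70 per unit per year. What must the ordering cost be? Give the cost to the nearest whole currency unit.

S ≈ $58

The basic EOQ model gives Q* = √(2DS/H); rearrange for the unknown.
From Q* = √(2DS/H): S = Q*²H / (2D) = 333.3² × 19.7 / (2 × 18,870) = 57.9876.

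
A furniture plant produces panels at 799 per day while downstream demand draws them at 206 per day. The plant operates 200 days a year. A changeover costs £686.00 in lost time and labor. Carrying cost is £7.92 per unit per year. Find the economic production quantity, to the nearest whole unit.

Annual demand D = 206 × 200 = 41,200.
Production build-up factor (1 − d/p) = 1 − 206/799 = 0.7422.
Q* = √(2DS / (H(1 − d/p))) = √(2 × 41,200 × 686 / (7.92 × 0.7422)).
= √(56,526,400 / 5.878) ≈ 3101.052.

Q* ≈ 3,101 panels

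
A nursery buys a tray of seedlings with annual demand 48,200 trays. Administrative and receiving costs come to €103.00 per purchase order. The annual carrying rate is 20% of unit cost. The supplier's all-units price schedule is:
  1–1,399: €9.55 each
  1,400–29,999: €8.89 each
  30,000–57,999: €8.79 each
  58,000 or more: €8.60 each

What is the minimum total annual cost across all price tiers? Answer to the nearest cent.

Holding cost per unit per year at price C is H = 0.20·C.
Evaluate total cost at each tier's feasible EOQ or, if the EOQ is below the tier, at the tier's minimum quantity.
Tier 1 (€9.55): EOQ = 2280.0 exceeds tier's upper bound 1399, so this tier is dominated.
EOQ at €8.89 = 2363.1 (feasible in tier 2): TC = 48,200×€8.89 + (48,200/2363.1)×103 + (2363.1/2)×0.20×€8.89 = €432,699.68.
EOQ at €8.79 = 2376.6 < 30000, so use break Q=30000: TC = 48,200×€8.79 + (48,200/30000.0)×103 + (30000.0/2)×0.20×€8.79 = €450,213.49.
EOQ at €8.60 = 2402.7 < 58000, so use break Q=58000: TC = 48,200×€8.60 + (48,200/58000.0)×103 + (58000.0/2)×0.20×€8.60 = €464,485.60.
Lowest total cost among the candidates is at Q = 2363.1.

TC* ≈ €432,699.68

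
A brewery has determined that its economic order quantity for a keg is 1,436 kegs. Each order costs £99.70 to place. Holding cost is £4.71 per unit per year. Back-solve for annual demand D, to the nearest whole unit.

D ≈ 48,708 kegs per year

Squaring Q* = √(2DS/H) gives Q*² = 2DS/H.
From Q* = √(2DS/H): D = Q*²H / (2S) = 1,436² × 4.71 / (2 × 99.7) = 48708.486.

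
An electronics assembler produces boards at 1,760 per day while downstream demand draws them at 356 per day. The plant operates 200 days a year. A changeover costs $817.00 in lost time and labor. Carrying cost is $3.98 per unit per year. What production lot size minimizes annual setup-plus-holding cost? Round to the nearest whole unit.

Q* ≈ 6,053 boards

Annual demand D = 356 × 200 = 71,200.
Production build-up factor (1 − d/p) = 1 − 356/1,760 = 0.7977.
Q* = √(2DS / (H(1 − d/p))) = √(2 × 71,200 × 817 / (3.98 × 0.7977)).
= √(116,340,800 / 3.175) ≈ 6053.371.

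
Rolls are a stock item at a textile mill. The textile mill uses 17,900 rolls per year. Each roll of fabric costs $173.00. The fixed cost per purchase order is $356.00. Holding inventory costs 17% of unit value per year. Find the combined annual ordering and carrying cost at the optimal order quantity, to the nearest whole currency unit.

Holding cost H = 0.17 × $173.00 = $29.4100 per unit per year.
Q* = √(2DS/H) = √(2 × 17,900 × 356 / 29.41) ≈ 658.29.
At the optimum the two cost components are equal, so total cost = 2·(Q*/2)H = Q*·H.
Minimum total = √(2DSH) = √(2 × 17,900 × 356 × 29.41) ≈ 19360.387.

TC* ≈ $19,360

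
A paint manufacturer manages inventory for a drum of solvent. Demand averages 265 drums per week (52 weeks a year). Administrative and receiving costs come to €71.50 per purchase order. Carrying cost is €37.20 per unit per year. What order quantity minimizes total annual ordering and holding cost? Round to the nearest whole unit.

Q* ≈ 230 drums

Annual demand D = 265 × 52 = 13,780.
EOQ = √(2DS / H) = √(2 × 13,780 × 71.5 / 37.2).
= √(1,970,540 / 37.2) = √52,971.5054 ≈ 230.155.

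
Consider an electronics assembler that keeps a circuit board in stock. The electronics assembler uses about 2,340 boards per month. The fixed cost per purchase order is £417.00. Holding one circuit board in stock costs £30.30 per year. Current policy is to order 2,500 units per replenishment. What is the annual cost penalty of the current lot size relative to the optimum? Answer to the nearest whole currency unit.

Extra cost ≈ £15,921 per year

Annual demand D = 2,340 × 12 = 28,080.
EOQ = √(2DS/H) = √(2 × 28,080 × 417 / 30.3) ≈ 879.14.
Cost at Q* = (D/Q*)S + (Q*/2)H = √(2DSH) ≈ £26,638.08.
Cost at Q = 2,500: (28,080/2,500)×417 + (2,500/2)×30.3 = £4,683.74 + £37,875.00 = £42,558.74.
Excess = £42,558.74 − £26,638.08 = £15,920.67.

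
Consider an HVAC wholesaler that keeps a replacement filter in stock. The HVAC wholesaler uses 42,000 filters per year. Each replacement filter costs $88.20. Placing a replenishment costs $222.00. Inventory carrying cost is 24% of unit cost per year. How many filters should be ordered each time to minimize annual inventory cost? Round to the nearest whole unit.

Holding cost H = 0.24 × $88.20 = $21.1680 per unit per year.
EOQ = √(2DS / H) = √(2 × 42,000 × 222 / 21.168).
= √(18,648,000 / 21.168) = √880,952.381 ≈ 938.591.

Q* ≈ 939 filters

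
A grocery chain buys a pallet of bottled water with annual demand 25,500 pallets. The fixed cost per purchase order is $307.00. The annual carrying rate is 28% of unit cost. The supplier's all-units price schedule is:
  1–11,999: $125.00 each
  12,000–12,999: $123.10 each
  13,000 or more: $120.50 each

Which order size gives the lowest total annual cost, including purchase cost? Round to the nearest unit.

Holding cost per unit per year at price C is H = 0.28·C.
Candidates are each tier's EOQ (if it falls in that tier) and each price-break quantity.
EOQ at $125.00 = 668.8 (feasible in tier 1): TC = 25,500×$125.00 + (25,500/668.8)×307 + (668.8/2)×0.28×$125.00 = $3,210,909.29.
EOQ at $123.10 = 674.0 < 12000, so use break Q=12000: TC = 25,500×$123.10 + (25,500/12000.0)×307 + (12000.0/2)×0.28×$123.10 = $3,346,510.38.
EOQ at $120.50 = 681.2 < 13000, so use break Q=13000: TC = 25,500×$120.50 + (25,500/13000.0)×307 + (13000.0/2)×0.28×$120.50 = $3,292,662.19.
Lowest total cost is $3,210,909.29 at Q = 668.8.

Q* ≈ 669 pallets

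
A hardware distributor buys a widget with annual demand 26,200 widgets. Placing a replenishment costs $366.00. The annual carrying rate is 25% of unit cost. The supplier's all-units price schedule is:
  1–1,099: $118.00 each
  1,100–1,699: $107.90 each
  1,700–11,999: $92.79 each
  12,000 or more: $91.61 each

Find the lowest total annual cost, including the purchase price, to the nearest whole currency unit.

TC* ≈ $2,456,457

Holding cost per unit per year at price C is H = 0.25·C.
For each price level, check whether its EOQ is feasible; otherwise the best quantity at that price is the breakpoint.
EOQ at $118.00 = 806.3 (feasible in tier 1): TC = 26,200×$118.00 + (26,200/806.3)×366 + (806.3/2)×0.25×$118.00 = $3,115,385.77.
EOQ at $107.90 = 843.2 < 1100, so use break Q=1100: TC = 26,200×$107.90 + (26,200/1100.0)×366 + (1100.0/2)×0.25×$107.90 = $2,850,533.70.
EOQ at $92.79 = 909.3 < 1700, so use break Q=1700: TC = 26,200×$92.79 + (26,200/1700.0)×366 + (1700.0/2)×0.25×$92.79 = $2,456,456.58.
EOQ at $91.61 = 915.1 < 12000, so use break Q=12000: TC = 26,200×$91.61 + (26,200/12000.0)×366 + (12000.0/2)×0.25×$91.61 = $2,538,396.10.
Lowest total cost among the candidates is at Q = 1700.0.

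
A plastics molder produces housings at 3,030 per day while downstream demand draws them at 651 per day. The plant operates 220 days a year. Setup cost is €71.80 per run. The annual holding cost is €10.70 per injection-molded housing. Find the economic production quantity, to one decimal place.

Q* ≈ 1,564.6 housings

Annual demand D = 651 × 220 = 143,220.
Production build-up factor (1 − d/p) = 1 − 651/3,030 = 0.7851.
Q* = √(2DS / (H(1 − d/p))) = √(2 × 143,220 × 71.8 / (10.7 × 0.7851)).
= √(20,566,392 / 8.4011) ≈ 1564.629.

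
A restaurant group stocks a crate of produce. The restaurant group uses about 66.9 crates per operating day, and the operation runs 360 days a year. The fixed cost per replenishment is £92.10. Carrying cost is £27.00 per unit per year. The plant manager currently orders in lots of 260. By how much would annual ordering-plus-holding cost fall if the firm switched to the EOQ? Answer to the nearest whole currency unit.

Extra cost ≈ £1,097 per year

Annual demand D = 66.9 × 360 = 24,084.
EOQ = √(2DS/H) = √(2 × 24,084 × 92.1 / 27) ≈ 405.35.
Cost at Q* = (D/Q*)S + (Q*/2)H = √(2DSH) ≈ £10,944.38.
Cost at Q = 260: (24,084/260)×92.1 + (260/2)×27 = £8,531.29 + £3,510.00 = £12,041.29.
Excess = £12,041.29 − £10,944.38 = £1,096.92.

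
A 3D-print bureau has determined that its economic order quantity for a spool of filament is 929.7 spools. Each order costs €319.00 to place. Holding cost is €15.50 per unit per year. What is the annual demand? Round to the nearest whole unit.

D ≈ 20,999 spools per year

Invert the EOQ relation Q*² = 2DS/H.
From Q* = √(2DS/H): D = Q*²H / (2S) = 929.7² × 15.5 / (2 × 319) = 20998.907.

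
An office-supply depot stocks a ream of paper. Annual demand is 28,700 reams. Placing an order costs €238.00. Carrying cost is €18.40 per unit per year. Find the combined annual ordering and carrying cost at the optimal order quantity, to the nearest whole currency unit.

The optimal lot size = √(2DS/H) = √(2 × 28,700 × 238 / 18.4) ≈ 861.66.
At Q*, ordering cost (D/Q*)S equals holding cost (Q*/2)H, each = √(DSH/2).
Minimum total = √(2DSH) = √(2 × 28,700 × 238 × 18.4) ≈ 15854.529.

TC* ≈ €15,855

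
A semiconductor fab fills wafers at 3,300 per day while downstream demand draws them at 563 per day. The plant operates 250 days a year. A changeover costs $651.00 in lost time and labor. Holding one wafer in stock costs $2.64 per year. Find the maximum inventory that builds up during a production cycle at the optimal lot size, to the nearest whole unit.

I_max ≈ 7,588 wafers

Annual demand D = 563 × 250 = 140,750.
Production build-up factor (1 − d/p) = 1 − 563/3,300 = 0.8294.
Q* = √(2DS / (H(1 − d/p))) = √(2 × 140,750 × 651 / (2.64 × 0.8294)).
= √(183,256,500 / 2.1896) ≈ 9148.445.
Maximum inventory = Q*(1 − d/p) = 9148.445 × 0.8294 ≈ 7587.665.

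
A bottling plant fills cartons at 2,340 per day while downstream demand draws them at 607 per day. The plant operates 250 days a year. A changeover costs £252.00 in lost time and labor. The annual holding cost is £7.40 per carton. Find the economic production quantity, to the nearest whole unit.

Annual demand D = 607 × 250 = 151,750.
Production build-up factor (1 − d/p) = 1 − 607/2,340 = 0.7406.
Q* = √(2DS / (H(1 − d/p))) = √(2 × 151,750 × 252 / (7.4 × 0.7406)).
= √(76,482,000 / 5.4804) ≈ 3735.704.

Q* ≈ 3,736 cartons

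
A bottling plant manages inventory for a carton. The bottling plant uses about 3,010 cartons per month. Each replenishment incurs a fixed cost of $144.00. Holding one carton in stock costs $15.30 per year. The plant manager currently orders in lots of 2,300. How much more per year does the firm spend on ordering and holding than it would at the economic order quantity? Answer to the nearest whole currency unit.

Annual demand D = 3,010 × 12 = 36,120.
EOQ = √(2DS/H) = √(2 × 36,120 × 144 / 15.3) ≈ 824.56.
Cost at Q* = (D/Q*)S + (Q*/2)H = √(2DSH) ≈ $12,615.83.
Cost at Q = 2,300: (36,120/2,300)×144 + (2,300/2)×15.3 = $2,261.43 + $17,595.00 = $19,856.43.
Excess = $19,856.43 − $12,615.83 = $7,240.60.

Extra cost ≈ $7,241 per year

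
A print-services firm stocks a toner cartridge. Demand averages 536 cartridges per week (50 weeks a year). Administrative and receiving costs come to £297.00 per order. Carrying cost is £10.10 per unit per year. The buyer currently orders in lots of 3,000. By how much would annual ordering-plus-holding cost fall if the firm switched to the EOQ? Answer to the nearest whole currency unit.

Annual demand D = 536 × 50 = 26,800.
EOQ = √(2DS/H) = √(2 × 26,800 × 297 / 10.1) ≈ 1255.45.
Cost at Q* = (D/Q*)S + (Q*/2)H = √(2DSH) ≈ £12,680.06.
Cost at Q = 3,000: (26,800/3,000)×297 + (3,000/2)×10.1 = £2,653.20 + £15,150.00 = £17,803.20.
Excess = £17,803.20 − £12,680.06 = £5,123.14.

Extra cost ≈ £5,123 per year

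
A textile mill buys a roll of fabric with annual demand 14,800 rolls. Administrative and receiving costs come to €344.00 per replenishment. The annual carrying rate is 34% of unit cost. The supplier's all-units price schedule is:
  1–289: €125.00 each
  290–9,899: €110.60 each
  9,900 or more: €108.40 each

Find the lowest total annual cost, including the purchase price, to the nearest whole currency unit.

Holding cost per unit per year at price C is H = 0.34·C.
Evaluate total cost at each tier's feasible EOQ or, if the EOQ is below the tier, at the tier's minimum quantity.
Tier 1 (€125.00): EOQ = 489.5 exceeds tier's upper bound 289, so this tier is dominated.
EOQ at €110.60 = 520.4 (feasible in tier 2): TC = 14,800×€110.60 + (14,800/520.4)×344 + (520.4/2)×0.34×€110.60 = €1,656,447.80.
EOQ at €108.40 = 525.6 < 9900, so use break Q=9900: TC = 14,800×€108.40 + (14,800/9900.0)×344 + (9900.0/2)×0.34×€108.40 = €1,787,271.46.
Lowest total cost among the candidates is at Q = 520.4.

TC* ≈ €1,656,448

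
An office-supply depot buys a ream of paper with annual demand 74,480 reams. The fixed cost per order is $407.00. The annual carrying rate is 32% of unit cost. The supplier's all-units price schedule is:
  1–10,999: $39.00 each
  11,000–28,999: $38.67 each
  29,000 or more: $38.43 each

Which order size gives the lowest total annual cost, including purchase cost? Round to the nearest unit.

Q* ≈ 2,204 reams

Holding cost per unit per year at price C is H = 0.32·C.
Candidates are each tier's EOQ (if it falls in that tier) and each price-break quantity.
EOQ at $39.00 = 2204.1 (feasible in tier 1): TC = 74,480×$39.00 + (74,480/2204.1)×407 + (2204.1/2)×0.32×$39.00 = $2,932,226.75.
EOQ at $38.67 = 2213.5 < 11000, so use break Q=11000: TC = 74,480×$38.67 + (74,480/11000.0)×407 + (11000.0/2)×0.32×$38.67 = $2,950,956.56.
EOQ at $38.43 = 2220.4 < 29000, so use break Q=29000: TC = 74,480×$38.43 + (74,480/29000.0)×407 + (29000.0/2)×0.32×$38.43 = $3,041,626.89.
Lowest total cost is $2,932,226.75 at Q = 2204.1.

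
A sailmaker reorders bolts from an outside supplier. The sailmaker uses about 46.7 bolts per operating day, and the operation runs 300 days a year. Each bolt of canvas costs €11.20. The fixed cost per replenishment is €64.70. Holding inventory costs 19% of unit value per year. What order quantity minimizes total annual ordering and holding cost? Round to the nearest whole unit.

Annual demand D = 46.7 × 300 = 14,010.
Holding cost H = 0.19 × €11.20 = €2.1280 per unit per year.
EOQ = √(2DS / H) = √(2 × 14,010 × 64.7 / 2.128).
= √(1,812,894 / 2.128) = √851,923.8722 ≈ 922.997.

Q* ≈ 923 bolts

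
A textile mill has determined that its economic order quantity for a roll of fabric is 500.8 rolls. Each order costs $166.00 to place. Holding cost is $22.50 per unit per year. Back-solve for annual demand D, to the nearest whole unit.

D ≈ 16,997 rolls per year

Invert the EOQ relation Q*² = 2DS/H.
From Q* = √(2DS/H): D = Q*²H / (2S) = 500.8² × 22.5 / (2 × 166) = 16997.031.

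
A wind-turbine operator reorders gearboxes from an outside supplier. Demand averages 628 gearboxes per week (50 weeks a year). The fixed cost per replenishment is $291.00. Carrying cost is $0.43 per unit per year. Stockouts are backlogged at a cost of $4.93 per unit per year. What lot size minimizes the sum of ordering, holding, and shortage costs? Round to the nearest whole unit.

Q* ≈ 6,798 gearboxes

Annual demand D = 628 × 50 = 31,400.
With planned backorders, Q* = √(2DS/H) · √((H+B)/B).
√(2DS/H) = √(2 × 31,400 × 291 / 0.43) = 6519.167.
√((H+B)/B) = √((0.43+4.93)/4.93) = 1.0427.
Q* ≈ 6797.528.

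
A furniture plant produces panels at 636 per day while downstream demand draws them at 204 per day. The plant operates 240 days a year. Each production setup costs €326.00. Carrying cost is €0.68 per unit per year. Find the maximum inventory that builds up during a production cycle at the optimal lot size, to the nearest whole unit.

I_max ≈ 5,647 panels

Annual demand D = 204 × 240 = 48,960.
Production build-up factor (1 − d/p) = 1 − 204/636 = 0.6792.
Q* = √(2DS / (H(1 − d/p))) = √(2 × 48,960 × 326 / (0.68 × 0.6792)).
= √(31,921,920 / 0.4619) ≈ 8313.363.
Maximum inventory = Q*(1 − d/p) = 8313.363 × 0.6792 ≈ 5646.812.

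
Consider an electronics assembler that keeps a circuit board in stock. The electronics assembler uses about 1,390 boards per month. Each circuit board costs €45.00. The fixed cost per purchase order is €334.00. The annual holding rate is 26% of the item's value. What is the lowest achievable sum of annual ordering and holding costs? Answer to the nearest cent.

TC* ≈ €11,417.71

Annual demand D = 1,390 × 12 = 16,680.
Holding cost H = 0.26 × €45.00 = €11.7000 per unit per year.
EOQ = √(2DS/H) = √(2 × 16,680 × 334 / 11.7) ≈ 975.87.
At Q*, ordering cost (D/Q*)S equals holding cost (Q*/2)H, each = √(DSH/2).
Minimum total = √(2DSH) = √(2 × 16,680 × 334 × 11.7) ≈ 11417.715.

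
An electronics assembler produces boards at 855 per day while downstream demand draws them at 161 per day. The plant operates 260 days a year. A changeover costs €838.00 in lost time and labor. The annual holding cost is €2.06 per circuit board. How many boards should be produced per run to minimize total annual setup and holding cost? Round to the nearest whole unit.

Q* ≈ 6,477 boards

Annual demand D = 161 × 260 = 41,860.
Production build-up factor (1 − d/p) = 1 − 161/855 = 0.8117.
Q* = √(2DS / (H(1 − d/p))) = √(2 × 41,860 × 838 / (2.06 × 0.8117)).
= √(70,157,360 / 1.6721) ≈ 6477.484.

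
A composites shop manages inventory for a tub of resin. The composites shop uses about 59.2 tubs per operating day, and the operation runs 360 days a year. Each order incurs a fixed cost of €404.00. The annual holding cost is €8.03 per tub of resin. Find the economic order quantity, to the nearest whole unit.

Q* ≈ 1,464 tubs

Annual demand D = 59.2 × 360 = 21,312.
EOQ = √(2DS / H) = √(2 × 21,312 × 404 / 8.03).
= √(17,220,096 / 8.03) = √2,144,470.2366 ≈ 1464.401.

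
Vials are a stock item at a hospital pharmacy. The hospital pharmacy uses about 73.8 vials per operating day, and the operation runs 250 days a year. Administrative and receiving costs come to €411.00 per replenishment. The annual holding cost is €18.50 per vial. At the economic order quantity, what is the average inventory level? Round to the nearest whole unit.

Annual demand D = 73.8 × 250 = 18,450.
Q* = √(2DS/H) = √(2 × 18,450 × 411 / 18.5) ≈ 905.42.
Average inventory = Q*/2 ≈ 905.42 / 2 = 452.708.

Average inventory ≈ 453 vials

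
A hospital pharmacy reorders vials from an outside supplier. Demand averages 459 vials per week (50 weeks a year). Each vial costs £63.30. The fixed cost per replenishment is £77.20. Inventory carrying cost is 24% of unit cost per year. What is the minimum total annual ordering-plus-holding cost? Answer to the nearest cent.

TC* ≈ £7,337.07

Annual demand D = 459 × 50 = 22,950.
Holding cost H = 0.24 × £63.30 = £15.1920 per unit per year.
The optimal lot size = √(2DS/H) = √(2 × 22,950 × 77.2 / 15.192) ≈ 482.96.
At the optimum the two cost components are equal, so total cost = 2·(Q*/2)H = Q*·H.
Minimum total = √(2DSH) = √(2 × 22,950 × 77.2 × 15.192) ≈ 7337.067.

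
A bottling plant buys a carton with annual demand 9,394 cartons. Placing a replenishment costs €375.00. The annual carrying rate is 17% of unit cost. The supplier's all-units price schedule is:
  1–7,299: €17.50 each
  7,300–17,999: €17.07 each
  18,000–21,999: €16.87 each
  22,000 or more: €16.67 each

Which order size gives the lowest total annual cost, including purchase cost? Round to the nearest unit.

Holding cost per unit per year at price C is H = 0.17·C.
Candidates are each tier's EOQ (if it falls in that tier) and each price-break quantity.
EOQ at €17.50 = 1538.9 (feasible in tier 1): TC = 9,394×€17.50 + (9,394/1538.9)×375 + (1538.9/2)×0.17×€17.50 = €168,973.25.
EOQ at €17.07 = 1558.2 < 7300, so use break Q=7300: TC = 9,394×€17.07 + (9,394/7300.0)×375 + (7300.0/2)×0.17×€17.07 = €171,430.08.
EOQ at €16.87 = 1567.4 < 18000, so use break Q=18000: TC = 9,394×€16.87 + (9,394/18000.0)×375 + (18000.0/2)×0.17×€16.87 = €184,483.59.
EOQ at €16.67 = 1576.8 < 22000, so use break Q=22000: TC = 9,394×€16.67 + (9,394/22000.0)×375 + (22000.0/2)×0.17×€16.67 = €187,931.01.
Lowest total cost is €168,973.25 at Q = 1538.9.

Q* ≈ 1,539 cartons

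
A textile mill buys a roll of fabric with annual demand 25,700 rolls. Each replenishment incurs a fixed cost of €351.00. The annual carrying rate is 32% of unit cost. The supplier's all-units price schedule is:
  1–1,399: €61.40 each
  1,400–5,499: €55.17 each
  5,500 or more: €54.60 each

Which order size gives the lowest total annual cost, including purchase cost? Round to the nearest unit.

Q* ≈ 1,400 rolls

Holding cost per unit per year at price C is H = 0.32·C.
Evaluate total cost at each tier's feasible EOQ or, if the EOQ is below the tier, at the tier's minimum quantity.
EOQ at €61.40 = 958.2 (feasible in tier 1): TC = 25,700×€61.40 + (25,700/958.2)×351 + (958.2/2)×0.32×€61.40 = €1,596,807.57.
EOQ at €55.17 = 1010.9 < 1400, so use break Q=1400: TC = 25,700×€55.17 + (25,700/1400.0)×351 + (1400.0/2)×0.32×€55.17 = €1,436,670.44.
EOQ at €54.60 = 1016.2 < 5500, so use break Q=5500: TC = 25,700×€54.60 + (25,700/5500.0)×351 + (5500.0/2)×0.32×€54.60 = €1,452,908.13.
Lowest total cost is €1,436,670.44 at Q = 1400.0.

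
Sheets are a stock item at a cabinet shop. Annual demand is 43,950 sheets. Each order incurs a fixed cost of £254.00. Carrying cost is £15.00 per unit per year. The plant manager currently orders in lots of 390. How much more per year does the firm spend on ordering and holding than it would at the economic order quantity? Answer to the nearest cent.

Extra cost ≈ £13,248.60 per year

EOQ = √(2DS/H) = √(2 × 43,950 × 254 / 15) ≈ 1220.02.
Cost at Q* = (D/Q*)S + (Q*/2)H = √(2DSH) ≈ £18,300.25.
Cost at Q = 390: (43,950/390)×254 + (390/2)×15 = £28,623.85 + £2,925.00 = £31,548.85.
Excess = £31,548.85 − £18,300.25 = £13,248.60.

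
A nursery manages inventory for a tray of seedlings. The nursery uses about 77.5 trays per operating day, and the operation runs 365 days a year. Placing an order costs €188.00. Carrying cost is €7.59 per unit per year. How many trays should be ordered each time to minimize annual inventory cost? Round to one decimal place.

Q* ≈ 1,183.8 trays

Annual demand D = 77.5 × 365 = 28,287.5.
EOQ = √(2DS / H) = √(2 × 28,287.5 × 188 / 7.59).
= √(10,636,100 / 7.59) = √1,401,330.6983 ≈ 1183.778.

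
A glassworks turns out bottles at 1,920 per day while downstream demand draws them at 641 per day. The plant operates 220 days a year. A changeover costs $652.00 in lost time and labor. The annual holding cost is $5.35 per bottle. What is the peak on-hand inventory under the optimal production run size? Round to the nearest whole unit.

Annual demand D = 641 × 220 = 141,020.
Production build-up factor (1 − d/p) = 1 − 641/1,920 = 0.6661.
Q* = √(2DS / (H(1 − d/p))) = √(2 × 141,020 × 652 / (5.35 × 0.6661)).
= √(183,890,080 / 3.5639) ≈ 7183.194.
Maximum inventory = Q*(1 − d/p) = 7183.194 × 0.6661 ≈ 4785.055.

I_max ≈ 4,785 bottles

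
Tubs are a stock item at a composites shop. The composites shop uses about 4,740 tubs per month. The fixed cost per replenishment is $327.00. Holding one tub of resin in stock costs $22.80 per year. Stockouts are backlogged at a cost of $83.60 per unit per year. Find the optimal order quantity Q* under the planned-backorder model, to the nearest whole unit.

Annual demand D = 4,740 × 12 = 56,880.
With planned backorders, Q* = √(2DS/H) · √((H+B)/B).
√(2DS/H) = √(2 × 56,880 × 327 / 22.8) = 1277.325.
√((H+B)/B) = √((22.8+83.6)/83.6) = 1.1282.
Q* ≈ 1441.016.

Q* ≈ 1,441 tubs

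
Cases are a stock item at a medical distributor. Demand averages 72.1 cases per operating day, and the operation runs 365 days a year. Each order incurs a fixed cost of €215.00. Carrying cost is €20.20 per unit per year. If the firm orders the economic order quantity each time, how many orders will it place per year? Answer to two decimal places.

Annual demand D = 72.1 × 365 = 26,316.5.
EOQ = √(2DS/H) = √(2 × 26,316.5 × 215 / 20.2) ≈ 748.47.
Orders per year = D / Q* = 26,316.5 / 748.47 ≈ 35.161.

N ≈ 35.16 orders per year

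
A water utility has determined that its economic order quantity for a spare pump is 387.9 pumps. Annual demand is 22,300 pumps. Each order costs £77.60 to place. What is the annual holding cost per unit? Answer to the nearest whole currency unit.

H ≈ £23

Squaring Q* = √(2DS/H) gives Q*² = 2DS/H.
From Q* = √(2DS/H): H = 2DS / Q*² = 2 × 22,300 × 77.6 / 387.9² = 23.0015.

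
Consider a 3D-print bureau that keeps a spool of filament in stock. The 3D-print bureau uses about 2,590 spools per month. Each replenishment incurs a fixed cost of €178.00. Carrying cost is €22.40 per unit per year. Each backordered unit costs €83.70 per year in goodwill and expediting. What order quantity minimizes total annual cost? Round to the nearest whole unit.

Q* ≈ 791 spools

Annual demand D = 2,590 × 12 = 31,080.
With planned backorders, Q* = √(2DS/H) · √((H+B)/B).
√(2DS/H) = √(2 × 31,080 × 178 / 22.4) = 702.816.
√((H+B)/B) = √((22.4+83.7)/83.7) = 1.1259.
Q* ≈ 791.291.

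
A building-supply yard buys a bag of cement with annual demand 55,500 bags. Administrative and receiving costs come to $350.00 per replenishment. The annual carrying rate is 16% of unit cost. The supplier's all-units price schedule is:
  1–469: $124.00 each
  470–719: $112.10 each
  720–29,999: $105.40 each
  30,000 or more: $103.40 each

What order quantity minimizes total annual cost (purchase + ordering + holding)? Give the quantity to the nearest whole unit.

Holding cost per unit per year at price C is H = 0.16·C.
Evaluate total cost at each tier's feasible EOQ or, if the EOQ is below the tier, at the tier's minimum quantity.
Tier 1 ($124.00): EOQ = 1399.3 exceeds tier's upper bound 469, so this tier is dominated.
Tier 2 ($112.10): EOQ = 1471.7 exceeds tier's upper bound 719, so this tier is dominated.
EOQ at $105.40 = 1517.8 (feasible in tier 3): TC = 55,500×$105.40 + (55,500/1517.8)×350 + (1517.8/2)×0.16×$105.40 = $5,875,296.22.
EOQ at $103.40 = 1532.4 < 30000, so use break Q=30000: TC = 55,500×$103.40 + (55,500/30000.0)×350 + (30000.0/2)×0.16×$103.40 = $5,987,507.50.
Lowest total cost is $5,875,296.22 at Q = 1517.8.

Q* ≈ 1,518 bags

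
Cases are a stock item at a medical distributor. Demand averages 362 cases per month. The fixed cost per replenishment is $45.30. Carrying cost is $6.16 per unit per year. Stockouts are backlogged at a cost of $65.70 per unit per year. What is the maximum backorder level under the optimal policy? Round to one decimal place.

S* ≈ 22.7 cases

Annual demand D = 362 × 12 = 4,344.
With planned backorders, Q* = √(2DS/H) · √((H+B)/B).
√(2DS/H) = √(2 × 4,344 × 45.3 / 6.16) = 252.766.
√((H+B)/B) = √((6.16+65.7)/65.7) = 1.0458.
Q* ≈ 264.350.
S* = Q* · H/(H+B) = 264.350 × 6.16/71.86 ≈ 22.661.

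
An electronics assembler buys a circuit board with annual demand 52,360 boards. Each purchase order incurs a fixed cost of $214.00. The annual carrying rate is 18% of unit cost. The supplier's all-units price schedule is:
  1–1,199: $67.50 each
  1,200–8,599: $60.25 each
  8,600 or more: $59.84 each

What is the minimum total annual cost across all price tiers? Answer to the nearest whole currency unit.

TC* ≈ $3,170,280

Holding cost per unit per year at price C is H = 0.18·C.
Evaluate total cost at each tier's feasible EOQ or, if the EOQ is below the tier, at the tier's minimum quantity.
Tier 1 ($67.50): EOQ = 1358.1 exceeds tier's upper bound 1199, so this tier is dominated.
EOQ at $60.25 = 1437.5 (feasible in tier 2): TC = 52,360×$60.25 + (52,360/1437.5)×214 + (1437.5/2)×0.18×$60.25 = $3,170,279.65.
EOQ at $59.84 = 1442.4 < 8600, so use break Q=8600: TC = 52,360×$59.84 + (52,360/8600.0)×214 + (8600.0/2)×0.18×$59.84 = $3,180,841.47.
Lowest total cost among the candidates is at Q = 1437.5.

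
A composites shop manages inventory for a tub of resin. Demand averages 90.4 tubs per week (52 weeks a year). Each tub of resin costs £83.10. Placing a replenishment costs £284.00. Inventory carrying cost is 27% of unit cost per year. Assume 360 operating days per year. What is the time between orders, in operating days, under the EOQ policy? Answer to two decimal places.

Annual demand D = 90.4 × 52 = 4,700.8.
Holding cost H = 0.27 × £83.10 = £22.4370 per unit per year.
EOQ = √(2DS/H) = √(2 × 4,700.8 × 284 / 22.437) ≈ 344.97.
Cycle time = Q*/D × 360 = 344.97 / 4,700.8 × 360 ≈ 26.419 days.

T ≈ 26.42 days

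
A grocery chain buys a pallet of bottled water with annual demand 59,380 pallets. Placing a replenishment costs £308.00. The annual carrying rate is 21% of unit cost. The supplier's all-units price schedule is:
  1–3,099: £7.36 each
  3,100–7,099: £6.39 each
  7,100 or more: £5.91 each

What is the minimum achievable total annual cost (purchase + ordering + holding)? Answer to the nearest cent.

TC* ≈ £357,917.63

Holding cost per unit per year at price C is H = 0.21·C.
Evaluate total cost at each tier's feasible EOQ or, if the EOQ is below the tier, at the tier's minimum quantity.
Tier 1 (£7.36): EOQ = 4864.8 exceeds tier's upper bound 3099, so this tier is dominated.
EOQ at £6.39 = 5221.0 (feasible in tier 2): TC = 59,380×£6.39 + (59,380/5221.0)×308 + (5221.0/2)×0.21×£6.39 = £386,444.21.
EOQ at £5.91 = 5428.8 < 7100, so use break Q=7100: TC = 59,380×£5.91 + (59,380/7100.0)×308 + (7100.0/2)×0.21×£5.91 = £357,917.63.
Lowest total cost among the candidates is at Q = 7100.0.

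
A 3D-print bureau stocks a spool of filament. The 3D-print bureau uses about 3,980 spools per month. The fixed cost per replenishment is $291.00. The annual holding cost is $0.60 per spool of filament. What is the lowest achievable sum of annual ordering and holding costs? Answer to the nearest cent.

Annual demand D = 3,980 × 12 = 47,760.
The optimal lot size = √(2DS/H) = √(2 × 47,760 × 291 / 0.6) ≈ 6806.41.
At Q*, ordering cost (D/Q*)S equals holding cost (Q*/2)H, each = √(DSH/2).
Minimum total = √(2DSH) = √(2 × 47,760 × 291 × 0.6) ≈ 4083.845.

TC* ≈ $4,083.85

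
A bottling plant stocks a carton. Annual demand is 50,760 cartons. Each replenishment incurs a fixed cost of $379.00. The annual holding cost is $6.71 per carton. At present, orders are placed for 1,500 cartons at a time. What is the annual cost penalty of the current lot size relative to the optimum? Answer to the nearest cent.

EOQ = √(2DS/H) = √(2 × 50,760 × 379 / 6.71) ≈ 2394.61.
Cost at Q* = (D/Q*)S + (Q*/2)H = √(2DSH) ≈ $16,067.81.
Cost at Q = 1,500: (50,760/1,500)×379 + (1,500/2)×6.71 = $12,825.36 + $5,032.50 = $17,857.86.
Excess = $17,857.86 − $16,067.81 = $1,790.05.

Extra cost ≈ $1,790.05 per year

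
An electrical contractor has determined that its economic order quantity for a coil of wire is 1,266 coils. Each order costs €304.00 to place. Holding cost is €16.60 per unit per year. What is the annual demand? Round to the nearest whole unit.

The basic EOQ model gives Q* = √(2DS/H); rearrange for the unknown.
From Q* = √(2DS/H): D = Q*²H / (2S) = 1,266² × 16.6 / (2 × 304) = 43759.457.

D ≈ 43,759 coils per year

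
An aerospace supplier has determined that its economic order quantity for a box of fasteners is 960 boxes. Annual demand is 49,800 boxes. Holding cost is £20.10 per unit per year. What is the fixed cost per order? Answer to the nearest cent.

S ≈ £185.99

Invert the EOQ relation Q*² = 2DS/H.
From Q* = √(2DS/H): S = Q*²H / (2D) = 960² × 20.1 / (2 × 49,800) = 185.9855.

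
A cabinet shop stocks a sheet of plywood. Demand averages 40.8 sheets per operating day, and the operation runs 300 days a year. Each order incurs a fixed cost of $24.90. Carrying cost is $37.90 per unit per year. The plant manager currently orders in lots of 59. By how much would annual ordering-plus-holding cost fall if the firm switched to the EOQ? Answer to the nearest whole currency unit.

Annual demand D = 40.8 × 300 = 12,240.
EOQ = √(2DS/H) = √(2 × 12,240 × 24.9 / 37.9) ≈ 126.82.
Cost at Q* = (D/Q*)S + (Q*/2)H = √(2DSH) ≈ $4,806.46.
Cost at Q = 59: (12,240/59)×24.9 + (59/2)×37.9 = $5,165.69 + $1,118.05 = $6,283.74.
Excess = $6,283.74 − $4,806.46 = $1,477.29.

Extra cost ≈ $1,477 per year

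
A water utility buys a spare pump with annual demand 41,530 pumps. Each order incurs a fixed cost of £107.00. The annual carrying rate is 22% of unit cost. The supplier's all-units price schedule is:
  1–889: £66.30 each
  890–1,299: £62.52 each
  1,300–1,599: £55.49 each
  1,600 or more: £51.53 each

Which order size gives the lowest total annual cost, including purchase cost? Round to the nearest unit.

Holding cost per unit per year at price C is H = 0.22·C.
Candidates are each tier's EOQ (if it falls in that tier) and each price-break quantity.
EOQ at £66.30 = 780.6 (feasible in tier 1): TC = 41,530×£66.30 + (41,530/780.6)×107 + (780.6/2)×0.22×£66.30 = £2,764,824.60.
EOQ at £62.52 = 803.8 < 890, so use break Q=890: TC = 41,530×£62.52 + (41,530/890.0)×107 + (890.0/2)×0.22×£62.52 = £2,607,569.24.
EOQ at £55.49 = 853.2 < 1300, so use break Q=1300: TC = 41,530×£55.49 + (41,530/1300.0)×107 + (1300.0/2)×0.22×£55.49 = £2,315,853.01.
EOQ at £51.53 = 885.4 < 1600, so use break Q=1600: TC = 41,530×£51.53 + (41,530/1600.0)×107 + (1600.0/2)×0.22×£51.53 = £2,151,887.50.
Lowest total cost is £2,151,887.50 at Q = 1600.0.

Q* ≈ 1,600 pumps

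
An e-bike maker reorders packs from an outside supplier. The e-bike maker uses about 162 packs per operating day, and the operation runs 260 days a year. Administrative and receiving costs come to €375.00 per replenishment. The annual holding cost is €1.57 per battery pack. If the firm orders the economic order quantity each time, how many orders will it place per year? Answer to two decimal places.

Annual demand D = 162 × 260 = 42,120.
Q* = √(2DS/H) = √(2 × 42,120 × 375 / 1.57) ≈ 4485.65.
Orders per year = D / Q* = 42,120 / 4485.65 ≈ 9.390.

N ≈ 9.39 orders per year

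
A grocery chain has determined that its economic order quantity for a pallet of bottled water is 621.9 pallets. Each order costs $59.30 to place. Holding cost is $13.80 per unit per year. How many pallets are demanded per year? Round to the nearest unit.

D ≈ 45,002 pallets per year

Invert the EOQ relation Q*² = 2DS/H.
From Q* = √(2DS/H): D = Q*²H / (2S) = 621.9² × 13.8 / (2 × 59.3) = 45002.383.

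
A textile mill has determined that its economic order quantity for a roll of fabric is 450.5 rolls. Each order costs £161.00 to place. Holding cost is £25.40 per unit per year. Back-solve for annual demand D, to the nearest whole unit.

Squaring Q* = √(2DS/H) gives Q*² = 2DS/H.
From Q* = √(2DS/H): D = Q*²H / (2S) = 450.5² × 25.4 / (2 × 161) = 16009.119.

D ≈ 16,009 rolls per year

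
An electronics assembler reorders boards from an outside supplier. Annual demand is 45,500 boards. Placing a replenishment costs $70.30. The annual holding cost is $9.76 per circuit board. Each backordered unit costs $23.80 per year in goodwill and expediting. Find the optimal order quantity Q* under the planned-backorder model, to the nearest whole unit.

With planned backorders, Q* = √(2DS/H) · √((H+B)/B).
√(2DS/H) = √(2 × 45,500 × 70.3 / 9.76) = 809.605.
√((H+B)/B) = √((9.76+23.8)/23.8) = 1.1875.
Q* ≈ 961.382.

Q* ≈ 961 boards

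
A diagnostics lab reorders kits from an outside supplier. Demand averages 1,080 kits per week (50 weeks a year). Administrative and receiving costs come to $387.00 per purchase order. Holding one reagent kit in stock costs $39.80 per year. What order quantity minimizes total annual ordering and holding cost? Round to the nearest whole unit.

Q* ≈ 1,025 kits

Annual demand D = 1,080 × 50 = 54,000.
EOQ = √(2DS / H) = √(2 × 54,000 × 387 / 39.8).
= √(41,796,000 / 39.8) = √1,050,150.7538 ≈ 1024.769.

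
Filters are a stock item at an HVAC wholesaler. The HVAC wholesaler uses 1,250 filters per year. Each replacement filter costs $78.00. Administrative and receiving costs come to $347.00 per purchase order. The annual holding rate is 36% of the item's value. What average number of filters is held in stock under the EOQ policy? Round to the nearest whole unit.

Holding cost H = 0.36 × $78.00 = $28.0800 per unit per year.
EOQ = √(2DS/H) = √(2 × 1,250 × 347 / 28.08) ≈ 175.77.
Average inventory = Q*/2 ≈ 175.77 / 2 = 87.883.

Average inventory ≈ 88 filters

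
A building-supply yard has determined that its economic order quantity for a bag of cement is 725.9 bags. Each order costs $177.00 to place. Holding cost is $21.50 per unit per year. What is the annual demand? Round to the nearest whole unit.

D ≈ 32,003 bags per year

The basic EOQ model gives Q* = √(2DS/H); rearrange for the unknown.
From Q* = √(2DS/H): D = Q*²H / (2S) = 725.9² × 21.5 / (2 × 177) = 32002.860.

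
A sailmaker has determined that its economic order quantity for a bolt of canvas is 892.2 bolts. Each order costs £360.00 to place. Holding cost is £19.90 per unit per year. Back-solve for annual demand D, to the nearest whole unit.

D ≈ 22,001 bolts per year

Squaring Q* = √(2DS/H) gives Q*² = 2DS/H.
From Q* = √(2DS/H): D = Q*²H / (2S) = 892.2² × 19.9 / (2 × 360) = 22001.132.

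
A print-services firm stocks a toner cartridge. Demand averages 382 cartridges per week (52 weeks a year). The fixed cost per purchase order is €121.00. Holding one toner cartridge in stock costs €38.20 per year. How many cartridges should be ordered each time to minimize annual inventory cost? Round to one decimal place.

Annual demand D = 382 × 52 = 19,864.
EOQ = √(2DS / H) = √(2 × 19,864 × 121 / 38.2).
= √(4,807,088 / 38.2) = √125,840 ≈ 354.739.

Q* ≈ 354.7 cartridges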